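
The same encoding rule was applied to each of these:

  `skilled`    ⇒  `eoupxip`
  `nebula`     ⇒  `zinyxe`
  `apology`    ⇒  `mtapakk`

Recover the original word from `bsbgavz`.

popcorn

The shifts repeat in a cycle of length 2: positions 0,1,… shift by +12, +4, then the pattern repeats.
Decoding bsbgavz: b−12=p, s−4=o, b−12=p, g−4=c, a−12=o, v−4=r, z−12=n.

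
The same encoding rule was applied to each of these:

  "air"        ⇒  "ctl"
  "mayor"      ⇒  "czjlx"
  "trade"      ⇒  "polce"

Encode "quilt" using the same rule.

ewtfb

The output letters match the input read backwards, each shifted +11: air reversed is ria. The word is reversed, then every letter is shifted forward by 11.
On quilt: reverse → tliuq; then shift: t+11=e, l+11=w, i+11=t, u+11=f, q+11=b.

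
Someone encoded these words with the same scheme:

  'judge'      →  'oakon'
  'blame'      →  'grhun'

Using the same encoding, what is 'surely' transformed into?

In judge: j→o is +5, u→a is +6, d→k is +7, g→o is +8 — the shift increases by 1 each position. Each letter shifts forward by (position + 5), i.e. 5, 6, 7, … — the shift grows by one for each successive letter.
For surely: s+5=x, u+6=a, r+7=y, e+8=m, l+9=u, y+10=i.

xaymui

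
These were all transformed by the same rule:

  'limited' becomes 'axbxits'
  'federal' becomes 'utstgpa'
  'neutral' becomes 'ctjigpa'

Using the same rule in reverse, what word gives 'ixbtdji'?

Compare letters: l→a is +15, i→x is +15, m→b is +15 — a constant shift. It's a constant shift of +15 (ROT15).
Reversing it on ixbtdji: i−15=t, x−15=i, b−15=m, t−15=e, d−15=o, j−15=u, i−15=t.

timeout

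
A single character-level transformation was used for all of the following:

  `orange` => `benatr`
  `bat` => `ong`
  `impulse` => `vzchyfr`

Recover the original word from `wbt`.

jog

Compare letters: o→b is +13, r→e is +13, a→n is +13 — a constant shift. It's a constant shift of +13 (ROT13).
Decoding wbt: w−13=j, b−13=o, t−13=g.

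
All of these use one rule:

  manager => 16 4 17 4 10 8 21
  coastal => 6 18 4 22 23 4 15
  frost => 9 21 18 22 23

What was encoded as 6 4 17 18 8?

canoe

m is letter #13 and maps to 16: an offset of 3. The number is (letter's place in the alphabet, a=1) + 3.
Undoing it on 6 4 17 18 8: 6→(6−3)÷1=3=c, 4→(4−3)÷1=1=a, 17→(17−3)÷1=14=n, 18→(18−3)÷1=15=o, 8→(8−3)÷1=5=e.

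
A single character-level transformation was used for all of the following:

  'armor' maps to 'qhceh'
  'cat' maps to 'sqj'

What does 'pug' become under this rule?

fkw

Each letter is shifted forward by 16 in the alphabet (a Caesar shift of +16).
For pug: p+16=f, u+16=k, g+16=w.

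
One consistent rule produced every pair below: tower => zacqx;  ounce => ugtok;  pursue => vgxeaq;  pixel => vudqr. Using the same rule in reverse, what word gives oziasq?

income

Shifts by position in tower: pos 0: t→z (+6), pos 1: o→a (+12), pos 2: w→c (+6), pos 3: e→q (+12) — repeating every 2. The shifts repeat in a cycle of length 2: positions 0,1,… shift by +6, +12, then the pattern repeats.
Reversing it on oziasq: o−6=i, z−12=n, i−6=c, a−12=o, s−6=m, q−12=e.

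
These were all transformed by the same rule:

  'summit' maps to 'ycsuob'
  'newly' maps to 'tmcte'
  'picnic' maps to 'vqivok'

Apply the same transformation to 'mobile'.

swhqrm

Shifts by position in summit: pos 0: s→y (+6), pos 1: u→c (+8), pos 2: m→s (+6), pos 3: m→u (+8) — repeating every 2. A repeating key of period 2 is used — shifts +6, +8 over and over.
Applying it to mobile: m+6=s, o+8=w, b+6=h, i+8=q, l+6=r, e+8=m.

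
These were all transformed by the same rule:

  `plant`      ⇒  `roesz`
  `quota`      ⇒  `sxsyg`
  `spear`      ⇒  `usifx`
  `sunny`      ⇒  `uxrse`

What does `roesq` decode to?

plank

Letter i (0-indexed) is shifted by i+2, so successive shifts are 2, 3, 4, ….
Decoding roesq: r−2=p, o−3=l, e−4=a, s−5=n, q−6=k.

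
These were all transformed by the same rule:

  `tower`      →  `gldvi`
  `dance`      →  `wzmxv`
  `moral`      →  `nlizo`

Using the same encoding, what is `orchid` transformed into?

Each pair mirrors across the alphabet (t↔g, o↔l, w↔d): positions sum to 25. Letters are reflected about the middle of the alphabet (position → 25−position): Atbash.
For orchid: o↔l, r↔i, c↔x, h↔s, i↔r, d↔w.

lixsrw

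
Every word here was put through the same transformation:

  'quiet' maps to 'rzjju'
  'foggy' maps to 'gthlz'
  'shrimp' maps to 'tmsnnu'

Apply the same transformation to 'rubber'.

The shifts repeat in a cycle of length 2: positions 0,1,… shift by +1, +5, then the pattern repeats.
Applying it to rubber: r+1=s, u+5=z, b+1=c, b+5=g, e+1=f, r+5=w.

szcgfw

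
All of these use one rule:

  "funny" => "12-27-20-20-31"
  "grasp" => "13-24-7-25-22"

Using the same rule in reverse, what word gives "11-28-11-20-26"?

event

Each letter is replaced by its alphabet position (a=1..z=26) + 6.
Reversing it on 11-28-11-20-26: 11→(11−6)÷1=5=e, 28→(28−6)÷1=22=v, 11→(11−6)÷1=5=e, 20→(20−6)÷1=14=n, 26→(26−6)÷1=20=t.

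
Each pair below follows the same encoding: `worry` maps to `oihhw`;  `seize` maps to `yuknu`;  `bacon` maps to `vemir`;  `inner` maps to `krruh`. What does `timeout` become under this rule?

pkauigp

w(22)→o(14) and o(14)→i(8) fit y≡17x+4 (mod 26); the inverse of 17 mod 26 is 23. Each letter's alphabet position (a=0..z=25) is mapped through 17·x+4 mod 26 — an affine cipher.
Applying it to timeout: t(19)→17·19+4≡15=p; i(8)→17·8+4≡10=k; m(12)→17·12+4≡0=a; e(4)→17·4+4≡20=u; o(14)→17·14+4≡8=i; u(20)→17·20+4≡6=g; t(19)→17·19+4≡15=p (all mod 26).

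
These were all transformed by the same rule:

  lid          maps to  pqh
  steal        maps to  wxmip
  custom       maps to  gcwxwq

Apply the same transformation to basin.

fiwqr

The shift depends on letter class: consonant l→p is +4, but vowel i→q is +8. Two shifts are in play — +8 for a/e/i/o/u, +4 for every other letter.
Applying it to basin: b(cons)+4=f, a(vowel)+8=i, s(cons)+4=w, i(vowel)+8=q, n(cons)+4=r.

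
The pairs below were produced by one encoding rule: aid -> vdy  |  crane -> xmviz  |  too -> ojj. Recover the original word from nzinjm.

Compare letters: a→v is +21, i→d is +21, d→y is +21 — a constant shift. It's a constant shift of +21 (ROT21).
Decoding nzinjm: n−21=s, z−21=e, i−21=n, n−21=s, j−21=o, m−21=r.

sensor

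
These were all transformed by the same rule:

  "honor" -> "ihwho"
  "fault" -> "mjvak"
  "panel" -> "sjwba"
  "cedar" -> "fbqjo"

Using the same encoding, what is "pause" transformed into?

sjvzb

h(7)→i(8) and o(14)→h(7) fit y≡11x+9 (mod 26); the inverse of 11 mod 26 is 19. This is an affine cipher: with a=0,…,z=25, each position x becomes (11x+9) mod 26.
On pause: p(15)→11·15+9≡18=s; a(0)→11·0+9≡9=j; u(20)→11·20+9≡21=v; s(18)→11·18+9≡25=z; e(4)→11·4+9≡1=b (all mod 26).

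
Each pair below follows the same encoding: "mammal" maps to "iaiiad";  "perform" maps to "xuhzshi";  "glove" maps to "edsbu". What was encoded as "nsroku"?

Each letter's alphabet position (a=0..z=25) is mapped through 5·x+0 mod 26 — an affine cipher.
Reversing it on nsroku: n(13)→21·(13−0)≡13=n; s(18)→21·(18−0)≡14=o; r(17)→21·(17−0)≡19=t; o(14)→21·(14−0)≡8=i; k(10)→21·(10−0)≡2=c; u(20)→21·(20−0)≡4=e (all mod 26).

notice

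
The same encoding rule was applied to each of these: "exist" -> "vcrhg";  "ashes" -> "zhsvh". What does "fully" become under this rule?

ufoob

This is the alphabet-reversal cipher (Atbash): a becomes z, b becomes y, etc.
On fully: f↔u, u↔f, l↔o, l↔o, y↔b.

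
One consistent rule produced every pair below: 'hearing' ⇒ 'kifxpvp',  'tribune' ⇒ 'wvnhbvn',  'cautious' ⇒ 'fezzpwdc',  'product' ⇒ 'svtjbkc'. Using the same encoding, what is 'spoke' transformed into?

vttql

In hearing: h→k is +3, e→i is +4, a→f is +5, r→x is +6 — the shift increases by 1 each position. Letter i (0-indexed) is shifted by i+3, so successive shifts are 3, 4, 5, ….
On spoke: s+3=v, p+4=t, o+5=t, k+6=q, e+7=l.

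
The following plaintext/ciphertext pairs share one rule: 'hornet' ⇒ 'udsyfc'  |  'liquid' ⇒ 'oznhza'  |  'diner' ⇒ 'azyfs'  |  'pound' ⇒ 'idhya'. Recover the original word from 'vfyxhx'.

census

This is an affine cipher: with a=0,…,z=25, each position x becomes (5x+11) mod 26.
Undoing it on vfyxhx: v(21)→21·(21−11)≡2=c; f(5)→21·(5−11)≡4=e; y(24)→21·(24−11)≡13=n; x(23)→21·(23−11)≡18=s; h(7)→21·(7−11)≡20=u; x(23)→21·(23−11)≡18=s (all mod 26).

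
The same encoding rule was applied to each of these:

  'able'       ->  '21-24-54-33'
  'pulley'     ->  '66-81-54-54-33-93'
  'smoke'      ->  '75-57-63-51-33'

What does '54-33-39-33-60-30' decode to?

legend

a(#1)→21 and b(#2)→24: differences scale by 3, so n = 3·pos + 18. Each letter becomes 3×(its alphabet position, a=1..z=26) + 18.
Decoding 54-33-39-33-60-30: 54→(54−18)÷3=12=l, 33→(33−18)÷3=5=e, 39→(39−18)÷3=7=g, 33→(33−18)÷3=5=e, 60→(60−18)÷3=14=n, 30→(30−18)÷3=4=d.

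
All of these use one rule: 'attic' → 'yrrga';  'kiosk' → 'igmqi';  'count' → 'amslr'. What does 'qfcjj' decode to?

shell

Compare letters: a→y is +24, t→r is +24, t→r is +24 — a constant shift. It's a constant shift of +24 (ROT24).
Decoding qfcjj: q−24=s, f−24=h, c−24=e, j−24=l, j−24=l.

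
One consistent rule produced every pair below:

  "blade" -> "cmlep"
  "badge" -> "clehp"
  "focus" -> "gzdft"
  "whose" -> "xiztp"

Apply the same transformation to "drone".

The shift depends on letter class: consonant b→c is +1, but vowel a→l is +11. Two shifts are in play — +11 for a/e/i/o/u, +1 for every other letter.
Applying it to drone: d(cons)+1=e, r(cons)+1=s, o(vowel)+11=z, n(cons)+1=o, e(vowel)+11=p.

eszop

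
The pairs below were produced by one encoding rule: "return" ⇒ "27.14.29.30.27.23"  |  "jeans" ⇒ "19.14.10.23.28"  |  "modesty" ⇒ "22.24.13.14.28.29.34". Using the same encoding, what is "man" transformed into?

22.10.23

r is letter #18 and maps to 27: an offset of 9. Each letter is replaced by its alphabet position (a=1..z=26) + 9.
For man: m=13→22, a=1→10, n=14→23.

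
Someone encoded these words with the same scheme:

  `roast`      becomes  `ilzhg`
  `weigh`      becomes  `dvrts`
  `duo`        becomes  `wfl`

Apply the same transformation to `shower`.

This is the alphabet-reversal cipher (Atbash): a becomes z, b becomes y, etc.
For shower: s↔h, h↔s, o↔l, w↔d, e↔v, r↔i.

hsldvi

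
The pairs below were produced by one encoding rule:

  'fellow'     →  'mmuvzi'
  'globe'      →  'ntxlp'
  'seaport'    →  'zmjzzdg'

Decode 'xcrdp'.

quite

The shift increases by 1 at each position, starting from +7: 7, 8, 9, ….
Undoing it on xcrdp: x−7=q, c−8=u, r−9=i, d−10=t, p−11=e.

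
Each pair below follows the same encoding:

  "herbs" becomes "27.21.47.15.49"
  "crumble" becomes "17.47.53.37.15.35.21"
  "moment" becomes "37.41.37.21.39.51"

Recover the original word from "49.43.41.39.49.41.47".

sponsor

h(#8)→27 and e(#5)→21: differences scale by 2, so n = 2·pos + 11. The formula is n = 2×(alphabet index, a=1) + 11.
Reversing it on 49.43.41.39.49.41.47: 49→(49−11)÷2=19=s, 43→(43−11)÷2=16=p, 41→(41−11)÷2=15=o, 39→(39−11)÷2=14=n, 49→(49−11)÷2=19=s, 41→(41−11)÷2=15=o, 47→(47−11)÷2=18=r.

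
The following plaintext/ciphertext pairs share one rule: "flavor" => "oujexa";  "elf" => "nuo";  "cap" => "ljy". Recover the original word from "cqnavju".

thermal

This is a Caesar cipher with shift 9.
Decoding cqnavju: c−9=t, q−9=h, n−9=e, a−9=r, v−9=m, j−9=a, u−9=l.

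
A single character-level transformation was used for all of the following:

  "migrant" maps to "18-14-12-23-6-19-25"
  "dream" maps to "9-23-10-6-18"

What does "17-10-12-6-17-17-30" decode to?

legally

Each letter is replaced by its alphabet position (a=1..z=26) + 5.
Undoing it on 17-10-12-6-17-17-30: 17→(17−5)÷1=12=l, 10→(10−5)÷1=5=e, 12→(12−5)÷1=7=g, 6→(6−5)÷1=1=a, 17→(17−5)÷1=12=l, 17→(17−5)÷1=12=l, 30→(30−5)÷1=25=y.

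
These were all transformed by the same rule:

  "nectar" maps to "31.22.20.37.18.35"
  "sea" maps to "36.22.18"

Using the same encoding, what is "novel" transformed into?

31.32.39.22.29

Letters become their 1-based position plus 17 (so a→18, b→19, …).
On novel: n=14→31, o=15→32, v=22→39, e=5→22, l=12→29.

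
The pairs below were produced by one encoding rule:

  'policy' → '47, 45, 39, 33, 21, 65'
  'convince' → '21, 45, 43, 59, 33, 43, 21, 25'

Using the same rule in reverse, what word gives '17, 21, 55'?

p(#16)→47 and o(#15)→45: differences scale by 2, so n = 2·pos + 15. With a=1..z=26, the number is 2·pos + 15.
Undoing it on 17, 21, 55: 17→(17−15)÷2=1=a, 21→(21−15)÷2=3=c, 55→(55−15)÷2=20=t.

act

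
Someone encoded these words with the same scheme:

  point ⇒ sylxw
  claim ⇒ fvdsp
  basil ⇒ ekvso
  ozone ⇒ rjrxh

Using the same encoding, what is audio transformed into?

Shifts by position in point: pos 0: p→s (+3), pos 1: o→y (+10), pos 2: i→l (+3), pos 3: n→x (+10) — repeating every 2. The shifts repeat in a cycle of length 2: positions 0,1,… shift by +3, +10, then the pattern repeats.
Applying it to audio: a+3=d, u+10=e, d+3=g, i+10=s, o+3=r.

degsr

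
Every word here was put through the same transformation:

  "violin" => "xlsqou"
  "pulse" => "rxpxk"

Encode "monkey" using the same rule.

In violin: v→x is +2, i→l is +3, o→s is +4, l→q is +5 — the shift increases by 1 each position. The shift increases by 1 at each position, starting from +2: 2, 3, 4, ….
Applying it to monkey: m+2=o, o+3=r, n+4=r, k+5=p, e+6=k, y+7=f.

orrpkf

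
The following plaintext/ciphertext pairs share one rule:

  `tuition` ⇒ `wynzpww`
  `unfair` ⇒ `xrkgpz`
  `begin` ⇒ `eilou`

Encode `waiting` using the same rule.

zenzpvp

In tuition: t→w is +3, u→y is +4, i→n is +5, t→z is +6 — the shift increases by 1 each position. The shift increases by 1 at each position, starting from +3: 3, 4, 5, ….
Applying it to waiting: w+3=z, a+4=e, i+5=n, t+6=z, i+7=p, n+8=v, g+9=p.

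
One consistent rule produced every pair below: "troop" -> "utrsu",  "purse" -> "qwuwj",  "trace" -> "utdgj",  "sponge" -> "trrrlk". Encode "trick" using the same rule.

utlgp

In troop: t→u is +1, r→t is +2, o→r is +3, o→s is +4 — the shift increases by 1 each position. Letter i (0-indexed) is shifted by i+1, so successive shifts are 1, 2, 3, ….
For trick: t+1=u, r+2=t, i+3=l, c+4=g, k+5=p.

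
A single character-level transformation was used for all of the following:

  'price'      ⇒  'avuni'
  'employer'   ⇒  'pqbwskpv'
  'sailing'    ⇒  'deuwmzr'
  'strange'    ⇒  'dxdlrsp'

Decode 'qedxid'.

Shifts by position in price: pos 0: p→a (+11), pos 1: r→v (+4), pos 2: i→u (+12), pos 3: c→n (+11), pos 4: e→i (+4) — repeating every 3. It's a Vigenère-style cipher with numeric key [11,4,12]: position i shifts by key[i mod 3].
Decoding qedxid: q−11=f, e−4=a, d−12=r, x−11=m, i−4=e, d−12=r.

farmer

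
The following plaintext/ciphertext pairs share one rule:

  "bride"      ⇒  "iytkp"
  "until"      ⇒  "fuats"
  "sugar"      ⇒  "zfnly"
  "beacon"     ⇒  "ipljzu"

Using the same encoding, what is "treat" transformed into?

aypla

The shift depends on letter class: consonant b→i is +7, but vowel i→t is +11. Vowels shift forward by 11 and consonants shift forward by 7.
For treat: t(cons)+7=a, r(cons)+7=y, e(vowel)+11=p, a(vowel)+11=l, t(cons)+7=a.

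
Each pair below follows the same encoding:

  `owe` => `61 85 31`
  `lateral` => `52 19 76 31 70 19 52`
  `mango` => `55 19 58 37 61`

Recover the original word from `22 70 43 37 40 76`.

bright

o(#15)→61 and w(#23)→85: differences scale by 3, so n = 3·pos + 16. Each letter becomes 3×(its alphabet position, a=1..z=26) + 16.
Decoding 22 70 43 37 40 76: 22→(22−16)÷3=2=b, 70→(70−16)÷3=18=r, 43→(43−16)÷3=9=i, 37→(37−16)÷3=7=g, 40→(40−16)÷3=8=h, 76→(76−16)÷3=20=t.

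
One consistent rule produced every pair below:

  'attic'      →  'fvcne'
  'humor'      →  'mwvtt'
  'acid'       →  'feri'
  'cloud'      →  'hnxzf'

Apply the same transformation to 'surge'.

xwalg

It's a Vigenère-style cipher with numeric key [5,2,9]: position i shifts by key[i mod 3].
On surge: s+5=x, u+2=w, r+9=a, g+5=l, e+2=g.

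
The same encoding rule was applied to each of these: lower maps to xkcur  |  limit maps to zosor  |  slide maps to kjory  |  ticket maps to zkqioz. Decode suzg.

The output letters match the input read backwards, each shifted +6: lower reversed is rewol. Read the word backwards and shift each letter +6.
Reversing it on suzg: shift back: s−6=m, u−6=o, z−6=t, g−6=a → mota; then reverse → atom.

atom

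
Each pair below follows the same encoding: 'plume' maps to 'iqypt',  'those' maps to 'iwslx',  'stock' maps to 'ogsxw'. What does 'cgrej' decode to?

fancy

The output letters match the input read backwards, each shifted +4: plume reversed is emulp. Read the word backwards and shift each letter +4.
Decoding cgrej: shift back: c−4=y, g−4=c, r−4=n, e−4=a, j−4=f → ycnaf; then reverse → fancy.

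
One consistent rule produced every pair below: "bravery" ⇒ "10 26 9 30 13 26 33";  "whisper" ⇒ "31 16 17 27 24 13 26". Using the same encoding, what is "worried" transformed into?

b is letter #2 and maps to 10: an offset of 8. Letters become their 1-based position plus 8 (so a→9, b→10, …).
For worried: w=23→31, o=15→23, r=18→26, r=18→26, i=9→17, e=5→13, d=4→12.

31 23 26 26 17 13 12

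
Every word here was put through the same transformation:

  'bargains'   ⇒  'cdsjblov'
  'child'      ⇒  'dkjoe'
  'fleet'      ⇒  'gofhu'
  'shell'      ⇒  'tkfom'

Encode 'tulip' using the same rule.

A repeating key of period 2 is used — shifts +1, +3 over and over.
On tulip: t+1=u, u+3=x, l+1=m, i+3=l, p+1=q.

uxmlq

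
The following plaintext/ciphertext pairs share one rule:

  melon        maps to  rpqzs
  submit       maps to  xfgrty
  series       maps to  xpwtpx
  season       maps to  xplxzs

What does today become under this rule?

yzild

The shift depends on letter class: consonant m→r is +5, but vowel e→p is +11. Vowels shift forward by 11 and consonants shift forward by 5.
Applying it to today: t(cons)+5=y, o(vowel)+11=z, d(cons)+5=i, a(vowel)+11=l, y(cons)+5=d.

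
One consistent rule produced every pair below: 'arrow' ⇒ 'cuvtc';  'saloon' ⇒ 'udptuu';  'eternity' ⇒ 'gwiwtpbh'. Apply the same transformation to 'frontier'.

In arrow: a→c is +2, r→u is +3, r→v is +4, o→t is +5 — the shift increases by 1 each position. The shift increases by 1 at each position, starting from +2: 2, 3, 4, ….
On frontier: f+2=h, r+3=u, o+4=s, n+5=s, t+6=z, i+7=p, e+8=m, r+9=a.

husszpma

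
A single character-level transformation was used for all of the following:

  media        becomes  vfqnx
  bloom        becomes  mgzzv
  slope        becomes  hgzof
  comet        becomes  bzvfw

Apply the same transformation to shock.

hyzbr

m(12)→v(21) and e(4)→f(5) fit y≡15x+23 (mod 26); the inverse of 15 mod 26 is 7. Each letter's alphabet position (a=0..z=25) is mapped through 15·x+23 mod 26 — an affine cipher.
For shock: s(18)→15·18+23≡7=h; h(7)→15·7+23≡24=y; o(14)→15·14+23≡25=z; c(2)→15·2+23≡1=b; k(10)→15·10+23≡17=r (all mod 26).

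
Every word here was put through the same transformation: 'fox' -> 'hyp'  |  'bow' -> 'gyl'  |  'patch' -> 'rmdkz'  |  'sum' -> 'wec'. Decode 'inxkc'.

The output letters match the input read backwards, each shifted +10: fox reversed is xof. The word is reversed, then every letter is shifted forward by 10.
Undoing it on inxkc: shift back: i−10=y, n−10=d, x−10=n, k−10=a, c−10=s → ydnas; then reverse → sandy.

sandy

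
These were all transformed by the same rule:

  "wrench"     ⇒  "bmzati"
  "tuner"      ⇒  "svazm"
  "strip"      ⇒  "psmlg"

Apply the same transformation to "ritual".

mlsvnu

w(22)→b(1) and r(17)→m(12) fit y≡3x+13 (mod 26); the inverse of 3 mod 26 is 9. This is an affine cipher: with a=0,…,z=25, each position x becomes (3x+13) mod 26.
Applying it to ritual: r(17)→3·17+13≡12=m; i(8)→3·8+13≡11=l; t(19)→3·19+13≡18=s; u(20)→3·20+13≡21=v; a(0)→3·0+13≡13=n; l(11)→3·11+13≡20=u (all mod 26).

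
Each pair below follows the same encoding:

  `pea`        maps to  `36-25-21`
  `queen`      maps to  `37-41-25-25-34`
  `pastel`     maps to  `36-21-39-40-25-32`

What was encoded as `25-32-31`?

elk

Each letter is replaced by its alphabet position (a=1..z=26) + 20.
Decoding 25-32-31: 25→(25−20)÷1=5=e, 32→(32−20)÷1=12=l, 31→(31−20)÷1=11=k.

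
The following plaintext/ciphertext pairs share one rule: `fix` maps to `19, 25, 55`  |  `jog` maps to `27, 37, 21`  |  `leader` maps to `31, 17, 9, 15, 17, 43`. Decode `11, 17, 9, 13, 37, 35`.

beacon

f(#6)→19 and i(#9)→25: differences scale by 2, so n = 2·pos + 7. The formula is n = 2×(alphabet index, a=1) + 7.
Undoing it on 11, 17, 9, 13, 37, 35: 11→(11−7)÷2=2=b, 17→(17−7)÷2=5=e, 9→(9−7)÷2=1=a, 13→(13−7)÷2=3=c, 37→(37−7)÷2=15=o, 35→(35−7)÷2=14=n.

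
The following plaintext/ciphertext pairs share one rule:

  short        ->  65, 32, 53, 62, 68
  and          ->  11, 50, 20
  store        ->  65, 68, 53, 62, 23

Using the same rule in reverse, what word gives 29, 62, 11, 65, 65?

grass

s(#19)→65 and h(#8)→32: differences scale by 3, so n = 3·pos + 8. The formula is n = 3×(alphabet index, a=1) + 8.
Undoing it on 29, 62, 11, 65, 65: 29→(29−8)÷3=7=g, 62→(62−8)÷3=18=r, 11→(11−8)÷3=1=a, 65→(65−8)÷3=19=s, 65→(65−8)÷3=19=s.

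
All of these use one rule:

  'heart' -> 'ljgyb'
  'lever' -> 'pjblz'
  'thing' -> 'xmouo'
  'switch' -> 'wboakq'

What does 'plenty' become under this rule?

tqkubh

In heart: h→l is +4, e→j is +5, a→g is +6, r→y is +7 — the shift increases by 1 each position. Each letter shifts forward by (position + 4), i.e. 4, 5, 6, … — the shift grows by one for each successive letter.
On plenty: p+4=t, l+5=q, e+6=k, n+7=u, t+8=b, y+9=h.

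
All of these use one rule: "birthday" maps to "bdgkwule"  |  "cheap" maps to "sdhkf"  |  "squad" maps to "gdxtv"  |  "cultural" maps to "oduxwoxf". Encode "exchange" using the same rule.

hjqdkfah

The output letters match the input read backwards, each shifted +3: birthday reversed is yadhtrib. Read the word backwards and shift each letter +3.
On exchange: reverse → egnahcxe; then shift: e+3=h, g+3=j, n+3=q, a+3=d, h+3=k, c+3=f, x+3=a, e+3=h.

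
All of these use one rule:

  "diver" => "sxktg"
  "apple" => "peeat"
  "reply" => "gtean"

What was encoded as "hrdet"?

Compare letters: d→s is +15, i→x is +15, v→k is +15 — a constant shift. It's a constant shift of +15 (ROT15).
Decoding hrdet: h−15=s, r−15=c, d−15=o, e−15=p, t−15=e.

scope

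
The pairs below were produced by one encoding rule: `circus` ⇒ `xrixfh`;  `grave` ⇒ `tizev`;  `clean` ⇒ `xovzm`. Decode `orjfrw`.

Each pair mirrors across the alphabet (c↔x, i↔r, r↔i): positions sum to 25. Letters are reflected about the middle of the alphabet (position → 25−position): Atbash.
Undoing it on orjfrw: o↔l, r↔i, j↔q, f↔u, r↔i, w↔d.

liquid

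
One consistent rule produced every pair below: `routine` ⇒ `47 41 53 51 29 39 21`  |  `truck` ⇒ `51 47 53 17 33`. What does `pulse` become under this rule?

r(#18)→47 and o(#15)→41: differences scale by 2, so n = 2·pos + 11. The formula is n = 2×(alphabet index, a=1) + 11.
On pulse: p=16→43, u=21→53, l=12→35, s=19→49, e=5→21.

43 53 35 49 21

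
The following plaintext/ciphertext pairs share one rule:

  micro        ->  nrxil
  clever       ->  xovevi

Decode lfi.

our

Each pair mirrors across the alphabet (m↔n, i↔r, c↔x): positions sum to 25. Letters are reflected about the middle of the alphabet (position → 25−position): Atbash.
Reversing it on lfi: l↔o, f↔u, i↔r.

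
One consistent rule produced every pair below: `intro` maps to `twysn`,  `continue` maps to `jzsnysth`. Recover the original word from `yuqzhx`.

Two steps: reverse the string, then apply a Caesar shift of +5.
Reversing it on yuqzhx: shift back: y−5=t, u−5=p, q−5=l, z−5=u, h−5=c, x−5=s → tplucs; then reverse → sculpt.

sculpt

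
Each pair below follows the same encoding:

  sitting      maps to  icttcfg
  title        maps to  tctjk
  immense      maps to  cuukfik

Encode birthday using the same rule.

Each letter's alphabet position (a=0..z=25) is mapped through 11·x+18 mod 26 — an affine cipher.
For birthday: b(1)→11·1+18≡3=d; i(8)→11·8+18≡2=c; r(17)→11·17+18≡23=x; t(19)→11·19+18≡19=t; h(7)→11·7+18≡17=r; d(3)→11·3+18≡25=z; a(0)→11·0+18≡18=s; y(24)→11·24+18≡22=w (all mod 26).

dcxtrzsw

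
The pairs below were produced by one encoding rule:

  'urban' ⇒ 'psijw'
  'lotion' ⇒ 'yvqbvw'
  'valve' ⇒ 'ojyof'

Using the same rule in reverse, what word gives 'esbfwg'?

friend

This is an affine cipher: with a=0,…,z=25, each position x becomes (25x+9) mod 26.
Reversing it on esbfwg: e(4)→25·(4−9)≡5=f; s(18)→25·(18−9)≡17=r; b(1)→25·(1−9)≡8=i; f(5)→25·(5−9)≡4=e; w(22)→25·(22−9)≡13=n; g(6)→25·(6−9)≡3=d (all mod 26).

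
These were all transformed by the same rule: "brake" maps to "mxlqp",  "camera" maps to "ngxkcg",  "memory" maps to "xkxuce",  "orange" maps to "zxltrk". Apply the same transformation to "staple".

It's a Vigenère-style cipher with numeric key [11,6]: position i shifts by key[i mod 2].
On staple: s+11=d, t+6=z, a+11=l, p+6=v, l+11=w, e+6=k.

dzlvwk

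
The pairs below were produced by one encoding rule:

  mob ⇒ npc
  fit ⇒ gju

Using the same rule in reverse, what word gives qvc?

pub

This is a Caesar cipher with shift 1.
Reversing it on qvc: q−1=p, v−1=u, c−1=b.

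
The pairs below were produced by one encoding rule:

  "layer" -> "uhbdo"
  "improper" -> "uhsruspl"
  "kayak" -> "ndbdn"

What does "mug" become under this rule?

The output letters match the input read backwards, each shifted +3: layer reversed is reyal. The word is reversed, then every letter is shifted forward by 3.
Applying it to mug: reverse → gum; then shift: g+3=j, u+3=x, m+3=p.

jxp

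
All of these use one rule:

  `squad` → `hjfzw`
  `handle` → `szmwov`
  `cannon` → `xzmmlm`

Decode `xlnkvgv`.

compete

Each pair mirrors across the alphabet (s↔h, q↔j, u↔f): positions sum to 25. Each letter is replaced by its mirror in the alphabet: a↔z, b↔y, c↔x, and so on (the Atbash cipher).
Reversing it on xlnkvgv: x↔c, l↔o, n↔m, k↔p, v↔e, g↔t, v↔e.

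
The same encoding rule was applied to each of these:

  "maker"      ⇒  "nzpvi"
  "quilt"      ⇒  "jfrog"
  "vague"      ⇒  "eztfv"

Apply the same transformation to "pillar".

kroozi

Each pair mirrors across the alphabet (m↔n, a↔z, k↔p): positions sum to 25. Each letter is replaced by its mirror in the alphabet: a↔z, b↔y, c↔x, and so on (the Atbash cipher).
For pillar: p↔k, i↔r, l↔o, l↔o, a↔z, r↔i.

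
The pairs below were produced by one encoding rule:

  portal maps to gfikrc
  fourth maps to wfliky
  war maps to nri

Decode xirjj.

Every letter moves 17 places later in the alphabet, wrapping around z→a.
Decoding xirjj: x−17=g, i−17=r, r−17=a, j−17=s, j−17=s.

grass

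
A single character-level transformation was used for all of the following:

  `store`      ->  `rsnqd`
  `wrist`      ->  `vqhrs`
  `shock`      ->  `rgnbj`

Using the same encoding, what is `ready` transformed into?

Compare letters: s→r is +25, t→s is +25, o→n is +25 — a constant shift. Each letter is shifted forward by 25 in the alphabet (a Caesar shift of +25).
On ready: r+25=q, e+25=d, a+25=z, d+25=c, y+25=x.

qdzcx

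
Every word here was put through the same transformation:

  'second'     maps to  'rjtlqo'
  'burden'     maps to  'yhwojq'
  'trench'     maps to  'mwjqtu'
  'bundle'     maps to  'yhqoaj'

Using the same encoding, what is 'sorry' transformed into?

rlwwn

Treating letters as 0–25, the rule is x ↦ 21x + 3 (mod 26).
For sorry: s(18)→21·18+3≡17=r; o(14)→21·14+3≡11=l; r(17)→21·17+3≡22=w; r(17)→21·17+3≡22=w; y(24)→21·24+3≡13=n (all mod 26).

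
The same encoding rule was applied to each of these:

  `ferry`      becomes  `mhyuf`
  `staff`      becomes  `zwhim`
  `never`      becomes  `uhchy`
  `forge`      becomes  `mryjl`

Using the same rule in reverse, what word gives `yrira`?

robot

Shifts by position in ferry: pos 0: f→m (+7), pos 1: e→h (+3), pos 2: r→y (+7), pos 3: r→u (+3) — repeating every 2. The shifts repeat in a cycle of length 2: positions 0,1,… shift by +7, +3, then the pattern repeats.
Decoding yrira: y−7=r, r−3=o, i−7=b, r−3=o, a−7=t.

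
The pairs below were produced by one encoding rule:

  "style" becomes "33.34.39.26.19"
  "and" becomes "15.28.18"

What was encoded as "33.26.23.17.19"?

slice

Each letter is replaced by its alphabet position (a=1..z=26) + 14.
Reversing it on 33.26.23.17.19: 33→(33−14)÷1=19=s, 26→(26−14)÷1=12=l, 23→(23−14)÷1=9=i, 17→(17−14)÷1=3=c, 19→(19−14)÷1=5=e.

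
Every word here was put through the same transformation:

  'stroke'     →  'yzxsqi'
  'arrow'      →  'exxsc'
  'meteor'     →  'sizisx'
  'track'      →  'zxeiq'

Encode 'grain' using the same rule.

mxemt

Vowels shift forward by 4 and consonants shift forward by 6.
For grain: g(cons)+6=m, r(cons)+6=x, a(vowel)+4=e, i(vowel)+4=m, n(cons)+6=t.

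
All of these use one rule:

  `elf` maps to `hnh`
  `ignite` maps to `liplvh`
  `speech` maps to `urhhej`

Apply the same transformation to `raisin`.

tdlulp

Two shifts are in play — +3 for a/e/i/o/u, +2 for every other letter.
Applying it to raisin: r(cons)+2=t, a(vowel)+3=d, i(vowel)+3=l, s(cons)+2=u, i(vowel)+3=l, n(cons)+2=p.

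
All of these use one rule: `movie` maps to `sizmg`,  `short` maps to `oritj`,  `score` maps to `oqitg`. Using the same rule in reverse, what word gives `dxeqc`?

m(12)→s(18) and o(14)→i(8) fit y≡21x+0 (mod 26); the inverse of 21 mod 26 is 5. Treating letters as 0–25, the rule is x ↦ 21x + 0 (mod 26).
Reversing it on dxeqc: d(3)→5·(3−0)≡15=p; x(23)→5·(23−0)≡11=l; e(4)→5·(4−0)≡20=u; q(16)→5·(16−0)≡2=c; c(2)→5·(2−0)≡10=k (all mod 26).

pluck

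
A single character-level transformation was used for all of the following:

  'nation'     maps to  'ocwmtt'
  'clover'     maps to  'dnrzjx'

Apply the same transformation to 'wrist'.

xtlwy

In nation: n→o is +1, a→c is +2, t→w is +3, i→m is +4 — the shift increases by 1 each position. Letter i (0-indexed) is shifted by i+1, so successive shifts are 1, 2, 3, ….
For wrist: w+1=x, r+2=t, i+3=l, s+4=w, t+5=y.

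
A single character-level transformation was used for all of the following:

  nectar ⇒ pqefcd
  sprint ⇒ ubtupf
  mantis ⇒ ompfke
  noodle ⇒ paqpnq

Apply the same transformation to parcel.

Shifts by position in nectar: pos 0: n→p (+2), pos 1: e→q (+12), pos 2: c→e (+2), pos 3: t→f (+12) — repeating every 2. The shifts repeat in a cycle of length 2: positions 0,1,… shift by +2, +12, then the pattern repeats.
On parcel: p+2=r, a+12=m, r+2=t, c+12=o, e+2=g, l+12=x.

rmtogx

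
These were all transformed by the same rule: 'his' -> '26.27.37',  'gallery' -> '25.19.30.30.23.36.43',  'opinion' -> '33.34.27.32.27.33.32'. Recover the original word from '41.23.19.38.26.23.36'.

weather

Letters become their 1-based position plus 18 (so a→19, b→20, …).
Decoding 41.23.19.38.26.23.36: 41→(41−18)÷1=23=w, 23→(23−18)÷1=5=e, 19→(19−18)÷1=1=a, 38→(38−18)÷1=20=t, 26→(26−18)÷1=8=h, 23→(23−18)÷1=5=e, 36→(36−18)÷1=18=r.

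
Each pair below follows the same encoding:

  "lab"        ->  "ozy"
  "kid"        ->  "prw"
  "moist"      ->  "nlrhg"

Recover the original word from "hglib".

story

Each letter is replaced by its mirror in the alphabet: a↔z, b↔y, c↔x, and so on (the Atbash cipher).
Undoing it on hglib: h↔s, g↔t, l↔o, i↔r, b↔y.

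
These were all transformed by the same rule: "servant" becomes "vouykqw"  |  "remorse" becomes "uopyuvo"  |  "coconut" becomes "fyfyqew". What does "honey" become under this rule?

kyqob

Two shifts are in play — +10 for a/e/i/o/u, +3 for every other letter.
Applying it to honey: h(cons)+3=k, o(vowel)+10=y, n(cons)+3=q, e(vowel)+10=o, y(cons)+3=b.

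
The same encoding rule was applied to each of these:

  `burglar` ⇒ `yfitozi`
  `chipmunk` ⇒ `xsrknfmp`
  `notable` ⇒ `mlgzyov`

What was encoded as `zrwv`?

Each pair mirrors across the alphabet (b↔y, u↔f, r↔i): positions sum to 25. Each letter is replaced by its mirror in the alphabet: a↔z, b↔y, c↔x, and so on (the Atbash cipher).
Decoding zrwv: z↔a, r↔i, w↔d, v↔e.

aide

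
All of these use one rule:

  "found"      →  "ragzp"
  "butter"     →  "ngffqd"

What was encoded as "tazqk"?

Compare letters: f→r is +12, o→a is +12, u→g is +12 — a constant shift. This is a Caesar cipher with shift 12.
Decoding tazqk: t−12=h, a−12=o, z−12=n, q−12=e, k−12=y.

honey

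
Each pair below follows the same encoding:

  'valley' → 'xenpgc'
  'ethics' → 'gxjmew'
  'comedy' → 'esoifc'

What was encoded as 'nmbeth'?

lizard

Shifts by position in valley: pos 0: v→x (+2), pos 1: a→e (+4), pos 2: l→n (+2), pos 3: l→p (+4) — repeating every 2. A repeating key of period 2 is used — shifts +2, +4 over and over.
Undoing it on nmbeth: n−2=l, m−4=i, b−2=z, e−4=a, t−2=r, h−4=d.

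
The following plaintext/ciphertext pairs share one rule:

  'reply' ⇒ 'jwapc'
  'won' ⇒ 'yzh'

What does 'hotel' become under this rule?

Two steps: reverse the string, then apply a Caesar shift of +11.
For hotel: reverse → letoh; then shift: l+11=w, e+11=p, t+11=e, o+11=z, h+11=s.

wpezs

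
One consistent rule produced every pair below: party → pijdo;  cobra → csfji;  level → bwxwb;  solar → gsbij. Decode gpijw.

spare

p(15)→p(15) and a(0)→i(8) fit y≡23x+8 (mod 26); the inverse of 23 mod 26 is 17. This is an affine cipher: with a=0,…,z=25, each position x becomes (23x+8) mod 26.
Undoing it on gpijw: g(6)→17·(6−8)≡18=s; p(15)→17·(15−8)≡15=p; i(8)→17·(8−8)≡0=a; j(9)→17·(9−8)≡17=r; w(22)→17·(22−8)≡4=e (all mod 26).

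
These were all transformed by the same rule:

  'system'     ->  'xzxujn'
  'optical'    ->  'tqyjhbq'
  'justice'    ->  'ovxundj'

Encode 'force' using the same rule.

Shifts by position in system: pos 0: s→x (+5), pos 1: y→z (+1), pos 2: s→x (+5), pos 3: t→u (+1) — repeating every 2. It's a Vigenère-style cipher with numeric key [5,1]: position i shifts by key[i mod 2].
Applying it to force: f+5=k, o+1=p, r+5=w, c+1=d, e+5=j.

kpwdj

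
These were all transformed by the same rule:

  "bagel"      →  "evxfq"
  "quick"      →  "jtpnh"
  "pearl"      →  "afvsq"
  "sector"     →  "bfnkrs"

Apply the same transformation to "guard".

xtvsw

b(1)→e(4) and a(0)→v(21) fit y≡9x+21 (mod 26); the inverse of 9 mod 26 is 3. This is an affine cipher: with a=0,…,z=25, each position x becomes (9x+21) mod 26.
For guard: g(6)→9·6+21≡23=x; u(20)→9·20+21≡19=t; a(0)→9·0+21≡21=v; r(17)→9·17+21≡18=s; d(3)→9·3+21≡22=w (all mod 26).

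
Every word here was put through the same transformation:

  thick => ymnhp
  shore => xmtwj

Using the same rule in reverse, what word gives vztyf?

This is a Caesar cipher with shift 5.
Reversing it on vztyf: v−5=q, z−5=u, t−5=o, y−5=t, f−5=a.

quota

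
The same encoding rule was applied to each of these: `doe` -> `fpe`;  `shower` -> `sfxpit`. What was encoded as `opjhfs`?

Read the word backwards and shift each letter +1.
Decoding opjhfs: shift back: o−1=n, p−1=o, j−1=i, h−1=g, f−1=e, s−1=r → noiger; then reverse → region.

region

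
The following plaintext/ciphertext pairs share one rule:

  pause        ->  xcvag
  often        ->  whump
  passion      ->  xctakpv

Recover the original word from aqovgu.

sonnet

Shifts by position in pause: pos 0: p→x (+8), pos 1: a→c (+2), pos 2: u→v (+1), pos 3: s→a (+8), pos 4: e→g (+2) — repeating every 3. A repeating key of period 3 is used — shifts +8, +2, +1 over and over.
Undoing it on aqovgu: a−8=s, q−2=o, o−1=n, v−8=n, g−2=e, u−1=t.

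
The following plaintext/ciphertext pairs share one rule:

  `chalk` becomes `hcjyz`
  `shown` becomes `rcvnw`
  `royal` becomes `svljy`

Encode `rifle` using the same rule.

sbeyf

c(2)→h(7) and h(7)→c(2) fit y≡25x+9 (mod 26); the inverse of 25 mod 26 is 25. Treating letters as 0–25, the rule is x ↦ 25x + 9 (mod 26).
For rifle: r(17)→25·17+9≡18=s; i(8)→25·8+9≡1=b; f(5)→25·5+9≡4=e; l(11)→25·11+9≡24=y; e(4)→25·4+9≡5=f (all mod 26).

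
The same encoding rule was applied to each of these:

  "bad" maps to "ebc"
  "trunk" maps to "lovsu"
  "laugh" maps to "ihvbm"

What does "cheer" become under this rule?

sffid

The output letters match the input read backwards, each shifted +1: bad reversed is dab. Read the word backwards and shift each letter +1.
On cheer: reverse → reehc; then shift: r+1=s, e+1=f, e+1=f, h+1=i, c+1=d.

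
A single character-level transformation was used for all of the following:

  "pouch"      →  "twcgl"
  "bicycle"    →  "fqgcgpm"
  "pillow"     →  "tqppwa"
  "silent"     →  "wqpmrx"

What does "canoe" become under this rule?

The shift depends on letter class: consonant p→t is +4, but vowel o→w is +8. Vowels shift forward by 8 and consonants shift forward by 4.
Applying it to canoe: c(cons)+4=g, a(vowel)+8=i, n(cons)+4=r, o(vowel)+8=w, e(vowel)+8=m.

girwm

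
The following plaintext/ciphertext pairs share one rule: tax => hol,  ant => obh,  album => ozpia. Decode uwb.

gin

Compare letters: t→h is +14, a→o is +14, x→l is +14 — a constant shift. Each letter is shifted forward by 14 in the alphabet (a Caesar shift of +14).
Reversing it on uwb: u−14=g, w−14=i, b−14=n.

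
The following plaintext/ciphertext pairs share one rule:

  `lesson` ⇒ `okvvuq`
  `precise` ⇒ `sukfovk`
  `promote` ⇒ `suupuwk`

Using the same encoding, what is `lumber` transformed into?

The shift depends on letter class: consonant l→o is +3, but vowel e→k is +6. Vowels shift forward by 6 and consonants shift forward by 3.
Applying it to lumber: l(cons)+3=o, u(vowel)+6=a, m(cons)+3=p, b(cons)+3=e, e(vowel)+6=k, r(cons)+3=u.

oapeku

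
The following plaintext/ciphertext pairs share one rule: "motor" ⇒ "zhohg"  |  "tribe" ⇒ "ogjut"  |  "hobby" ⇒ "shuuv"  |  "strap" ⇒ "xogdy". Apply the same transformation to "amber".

dzutg

m(12)→z(25) and o(14)→h(7) fit y≡17x+3 (mod 26); the inverse of 17 mod 26 is 23. Treating letters as 0–25, the rule is x ↦ 17x + 3 (mod 26).
On amber: a(0)→17·0+3≡3=d; m(12)→17·12+3≡25=z; b(1)→17·1+3≡20=u; e(4)→17·4+3≡19=t; r(17)→17·17+3≡6=g (all mod 26).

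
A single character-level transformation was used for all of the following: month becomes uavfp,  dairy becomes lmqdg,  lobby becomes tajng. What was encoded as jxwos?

block

Shifts by position in month: pos 0: m→u (+8), pos 1: o→a (+12), pos 2: n→v (+8), pos 3: t→f (+12) — repeating every 2. The shifts repeat in a cycle of length 2: positions 0,1,… shift by +8, +12, then the pattern repeats.
Decoding jxwos: j−8=b, x−12=l, w−8=o, o−12=c, s−8=k.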